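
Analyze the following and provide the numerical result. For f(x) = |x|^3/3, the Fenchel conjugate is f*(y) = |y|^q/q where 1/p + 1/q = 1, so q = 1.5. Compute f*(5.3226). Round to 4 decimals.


The conjugate exponent q satisfies 1/p + 1/q = 1.
p = 3, so q = 3/(3 - 1) = 1.5
|y|^q = 5.3226^1.5 = 12.2796
f*(5.3226) = 12.2796 / 1.5 = 8.1864


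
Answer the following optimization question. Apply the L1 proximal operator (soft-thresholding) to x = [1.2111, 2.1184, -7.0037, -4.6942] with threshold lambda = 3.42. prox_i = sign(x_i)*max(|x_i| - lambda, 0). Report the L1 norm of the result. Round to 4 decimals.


Soft-thresholding with lambda = 3.42:
prox(1.2111) = sign(1.2111)*max(|1.2111| - 3.42, 0) = 0.0
prox(2.1184) = sign(2.1184)*max(|2.1184| - 3.42, 0) = 0.0
prox(-7.0037) = sign(-7.0037)*max(|-7.0037| - 3.42, 0) = -3.5837
prox(-4.6942) = sign(-4.6942)*max(|-4.6942| - 3.42, 0) = -1.2742
prox(x) = [0.0, 0.0, -3.5837, -1.2742]
||prox(x)||_1 = 0.0 + 0.0 + 3.5837 + 1.2742 = 4.8579


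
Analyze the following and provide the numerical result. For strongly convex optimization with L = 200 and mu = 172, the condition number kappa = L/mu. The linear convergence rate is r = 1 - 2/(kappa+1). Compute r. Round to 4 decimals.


Step 1: Compute the condition number.
kappa = L/mu = 200/172 = 1.1628
Step 2: Compute the convergence rate.
r = 1 - 2/(kappa + 1) = 1 - 2*mu/(L + mu) = (L - mu)/(L + mu) = 28/372 = 0.0753


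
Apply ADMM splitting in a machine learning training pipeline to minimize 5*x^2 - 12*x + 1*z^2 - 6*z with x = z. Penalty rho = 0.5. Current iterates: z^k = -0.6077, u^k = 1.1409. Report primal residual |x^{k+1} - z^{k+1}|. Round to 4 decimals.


ADMM iteration with rho = 0.5, z^k = -0.6077, u^k = 1.1409
Step 1: x-update.
Minimize 5*x^2 - 12*x + (0.5/2)*(x + 0.6077 + 1.1409)^2
FOC: (2*5 + 0.5)*x = 12 + 0.5*(-0.6077 - 1.1409)
x^{k+1} = 1.0596
Step 2: z-update.
Minimize 1*z^2 - 6*z + (0.5/2)*(1.0596 - z + 1.1409)^2
FOC: (2*1 + 0.5)*z = 6 + 0.5*(1.0596 + 1.1409)
z^{k+1} = 2.8401
Step 3: u-update.
u^{k+1} = 1.1409 + 1.0596 - 2.8401 = -0.6396
Step 4: Primal residual = |1.0596 - 2.8401| = 1.7805


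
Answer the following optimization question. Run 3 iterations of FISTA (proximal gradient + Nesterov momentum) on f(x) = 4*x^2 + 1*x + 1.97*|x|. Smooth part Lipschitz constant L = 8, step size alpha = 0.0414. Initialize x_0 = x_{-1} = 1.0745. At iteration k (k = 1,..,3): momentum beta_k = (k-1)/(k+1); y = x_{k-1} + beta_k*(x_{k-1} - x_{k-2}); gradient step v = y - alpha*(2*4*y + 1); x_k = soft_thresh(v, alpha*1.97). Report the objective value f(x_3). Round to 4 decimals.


FISTA on f(x) = 4*x^2 + 1*x + 1.97*|x|
L = 8, alpha = 0.0414
Iteration 1: beta = 0.0, y = 1.0745 + 0.0*(1.0745 - 1.0745) = 1.0745
  grad(y) = 9.596, v = y - alpha*grad = 0.6772
  prox(v) = soft_thresh(0.6772, 0.0816) = 0.5957
Iteration 2: beta = 0.3333, y = 0.5957 + 0.3333*(0.5957 - 1.0745) = 0.4361
  grad(y) = 4.4885, v = y - alpha*grad = 0.2502
  prox(v) = soft_thresh(0.2502, 0.0816) = 0.1687
Iteration 3: beta = 0.5, y = 0.1687 + 0.5*(0.1687 - 0.5957) = -0.0448
  grad(y) = 0.6415, v = y - alpha*grad = -0.0714
  prox(v) = soft_thresh(-0.0714, 0.0816) = 0.0
f(x_3) = 4*0.0^2 + 1*0.0 + 1.97*|0.0| = 0.0


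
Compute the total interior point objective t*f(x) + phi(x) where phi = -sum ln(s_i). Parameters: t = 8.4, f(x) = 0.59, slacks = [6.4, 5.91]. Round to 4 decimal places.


Step 1: Compute log-barrier.
ln values: [1.8563, 1.7766]
phi = -(1.8563 + 1.7766) = -3.6329
Step 2: Compute augmented objective.
t*f(x) = 8.4*0.59 = 4.956
Total = 4.956 - 3.6329 = 1.3231


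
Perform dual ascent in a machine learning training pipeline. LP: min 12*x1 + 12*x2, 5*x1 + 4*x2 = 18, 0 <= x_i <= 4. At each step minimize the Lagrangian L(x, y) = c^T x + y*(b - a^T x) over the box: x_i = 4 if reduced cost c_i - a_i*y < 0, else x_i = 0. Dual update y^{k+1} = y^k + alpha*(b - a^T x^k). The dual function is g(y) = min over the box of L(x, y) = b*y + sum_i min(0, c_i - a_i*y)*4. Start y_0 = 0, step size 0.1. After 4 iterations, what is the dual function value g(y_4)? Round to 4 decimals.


Dual ascent for LP: min 12*x1 + 12*x2, 5*x1 + 4*x2 = 18, 0 <= x_i <= 4
Step 1: y^k = 0.0, reduced costs: (12.0, 12.0)
  x^k = (0.0, 0.0), subgradient = b - a^T x = 18.0
  y^{k+1} = 0.0 + 0.1*18.0 = 1.8
Step 2: y^k = 1.8, reduced costs: (3.0, 4.8)
  x^k = (0.0, 0.0), subgradient = b - a^T x = 18.0
  y^{k+1} = 1.8 + 0.1*18.0 = 3.6
Step 3: y^k = 3.6, reduced costs: (-6.0, -2.4)
  x^k = (4.0, 4.0), subgradient = b - a^T x = -18.0
  y^{k+1} = 3.6 + 0.1*-18.0 = 1.8
Step 4: y^k = 1.8, reduced costs: (3.0, 4.8)
  x^k = (0.0, 0.0), subgradient = b - a^T x = 18.0
  y^{k+1} = 1.8 + 0.1*18.0 = 3.6
Dual objective at y_4 = 3.6: reduced costs (-6.0, -2.4), box minimizer x = (4.0, 4.0)
g(y_4) = b*y + (c1 - a1*y)*x1 + (c2 - a2*y)*x2 = 18*3.6 + (-6.0)*4.0 + (-2.4)*4.0 = 64.8 - 24.0 - 9.6 = 31.2


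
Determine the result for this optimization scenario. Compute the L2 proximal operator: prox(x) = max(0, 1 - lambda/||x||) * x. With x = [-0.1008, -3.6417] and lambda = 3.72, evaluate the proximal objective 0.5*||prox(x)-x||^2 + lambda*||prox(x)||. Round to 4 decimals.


Step 1: Compute ||x||.
||x|| = 3.6431
Step 2: Compute scaling factor.
scale = max(0, 1 - 3.72/3.6431) = 0.0
Step 3: prox(x) = [-0.0, -0.0]
||prox(x)|| = 0.0
Step 4: Proximal objective.
0.5*||prox-x||^2 = 6.6361
lambda*||prox|| = 0.0
Total = 6.6361


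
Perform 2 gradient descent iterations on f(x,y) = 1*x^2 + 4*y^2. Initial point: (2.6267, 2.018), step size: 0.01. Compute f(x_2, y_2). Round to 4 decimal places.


Gradient descent on f(x,y) = 1*x^2 + 4*y^2.
Starting point: (2.6267, 2.018), alpha = 0.01
Step 1: grad_x = 2*1*2.6267 = 5.2534, grad_y = 2*4*2.018 = 16.144
  x_1 = 2.6267 - 0.01*5.2534 = 2.5742
  y_1 = 2.018 - 0.01*16.144 = 1.8566
Step 2: grad_x = 2*1*2.5742 = 5.1483, grad_y = 2*4*1.8566 = 14.8525
  x_2 = 2.5742 - 0.01*5.1483 = 2.5227
  y_2 = 1.8566 - 0.01*14.8525 = 1.708
f(2.5227, 1.708) = 1*2.5227^2 + 4*1.708^2 = 18.0335


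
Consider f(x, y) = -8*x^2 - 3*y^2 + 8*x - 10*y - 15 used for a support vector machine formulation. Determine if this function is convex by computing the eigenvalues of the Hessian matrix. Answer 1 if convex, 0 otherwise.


The Hessian of f(x,y) = -8*x^2 - 3*y^2 + 8*x - 10*y - 15 is:
H = [[-16, 0], [0, -6]]
Trace = -16 - 6 = -22
Determinant = -16*-6 - (0)^2 = 96
Discriminant = (-22)^2 - 4*96 = 100.0
Eigenvalues: lambda_1 = -16.0, lambda_2 = -6.0
The function is not convex.

0


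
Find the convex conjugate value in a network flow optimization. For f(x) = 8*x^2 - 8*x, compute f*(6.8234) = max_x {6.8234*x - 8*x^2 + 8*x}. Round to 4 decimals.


f*(y) = sup_x {y*x - a*x^2 - b*x} = sup_x {(y-b)*x - a*x^2}
FOC: (y - b) - 2a*x = 0 => x* = (y - b)/(2a)
x* = (6.8234 + 8)/(2*8) = 0.9265
f*(6.8234) = (y-b)^2/(4a) = (6.8234 + 8)^2/(4*8)
= 219.7332/32 = 6.8667


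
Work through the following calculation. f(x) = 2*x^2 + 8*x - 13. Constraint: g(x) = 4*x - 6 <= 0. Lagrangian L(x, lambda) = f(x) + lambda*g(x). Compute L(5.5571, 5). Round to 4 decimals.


Step 1: Evaluate f(x).
f(5.5571) = 2*5.5571^2 + 8*5.5571 - 13 = 93.2195
Step 2: Evaluate g(x).
g(5.5571) = 4*5.5571 - 6 = 16.2284
Step 3: Compute Lagrangian.
L = 93.2195 + 5*16.2284 = 174.3615


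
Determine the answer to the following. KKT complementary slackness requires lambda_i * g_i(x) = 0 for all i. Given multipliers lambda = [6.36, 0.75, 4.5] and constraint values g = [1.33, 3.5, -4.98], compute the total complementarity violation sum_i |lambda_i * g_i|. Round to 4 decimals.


KKT complementary slackness check:
lambda_1 * g_1 = 6.36 * 1.33 = 8.4588
lambda_2 * g_2 = 0.75 * 3.5 = 2.625
lambda_3 * g_3 = 4.5 * -4.98 = -22.41
Total violation = 8.4588 + 2.625 + 22.41 = 33.4938


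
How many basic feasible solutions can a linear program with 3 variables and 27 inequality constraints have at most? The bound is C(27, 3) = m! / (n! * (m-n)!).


Each vertex corresponds to some choice of n active constraints out of m, so the number of vertices is at most C(m, n) = m! / (n!(m-n)!).
m = 27, n = 3
Numerator: 27 * 26 * 25
Denominator: 3! = 6
C(27, 3) = 2925


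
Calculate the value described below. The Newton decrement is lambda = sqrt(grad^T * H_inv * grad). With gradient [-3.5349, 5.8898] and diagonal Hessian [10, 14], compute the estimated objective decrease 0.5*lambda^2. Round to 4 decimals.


Step 1: H is diagonal, so H^(-1) * g = [-0.3535, 0.4207].
Step 2: g^T H^(-1) g = sum_i g_i^2 / H_ii
  = (-3.5349)^2/10 + (5.8898)^2/14
  = 1.2496 + 2.4778 = 3.7274
Step 3: Objective decrease = 0.5 * g^T H^(-1) g = 1.8637


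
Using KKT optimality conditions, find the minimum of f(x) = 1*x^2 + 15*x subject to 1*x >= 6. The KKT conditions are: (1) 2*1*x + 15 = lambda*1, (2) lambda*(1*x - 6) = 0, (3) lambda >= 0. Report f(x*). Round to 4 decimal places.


Step 1: Try lambda = 0 (constraint inactive).
x_unc = -15/(2*1) = -7.5
Check: 1*-7.5 = -7.5 < 6 -- violated!
Step 2: Constraint must be active: 1*x = 6
x* = 6/1 = 6.0
lambda = (2*1*6.0 + 15)/1 = 27.0
Step 3: Compute optimal value.
f(x*) = 1*6.0^2 + 15*6.0 = 126.0


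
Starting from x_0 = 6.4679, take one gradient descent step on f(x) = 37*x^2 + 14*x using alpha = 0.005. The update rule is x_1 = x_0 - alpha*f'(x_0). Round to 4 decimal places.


We compute the gradient at x_0 and apply the update.
f'(x) = 74*x + 14
f'(6.4679) = 74*6.4679 + 14 = 492.6246
x_1 = 6.4679 - 0.005*492.6246 = 4.0048


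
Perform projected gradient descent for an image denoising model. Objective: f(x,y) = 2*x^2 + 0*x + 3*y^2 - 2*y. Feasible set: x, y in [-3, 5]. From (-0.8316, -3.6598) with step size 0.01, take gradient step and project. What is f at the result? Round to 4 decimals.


Step 1: Compute gradient at (-0.8316, -3.6598).
grad_x = 2*2*-0.8316 + 0 = -3.3264
grad_y = 2*3*-3.6598 - 2 = -23.9588
Step 2: Gradient step.
x_raw = -0.8316 - 0.01*-3.3264 = -0.7983
y_raw = -3.6598 - 0.01*-23.9588 = -3.4202
Step 3: Project onto [-3, 5].
x_proj = clip(-0.7983) = -0.7983
y_proj = clip(-3.4202) = -3.0
Step 4: Evaluate f.
f(-0.7983, -3.0) = 34.2747


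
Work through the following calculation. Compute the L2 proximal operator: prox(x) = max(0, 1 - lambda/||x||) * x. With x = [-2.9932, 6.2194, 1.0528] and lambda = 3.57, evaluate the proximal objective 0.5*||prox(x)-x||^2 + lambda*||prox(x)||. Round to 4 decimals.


Step 1: Compute ||x||.
||x|| = 6.982
Step 2: Compute scaling factor.
scale = max(0, 1 - 3.57/6.982) = 0.4887
Step 3: prox(x) = [-1.4627, 3.0393, 0.5145]
||prox(x)|| = 3.412
Step 4: Proximal objective.
0.5*||prox-x||^2 = 6.3725
lambda*||prox|| = 12.1808
Total = 18.5534


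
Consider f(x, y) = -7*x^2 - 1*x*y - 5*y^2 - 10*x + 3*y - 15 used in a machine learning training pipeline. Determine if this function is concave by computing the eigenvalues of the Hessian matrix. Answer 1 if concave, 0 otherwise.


The Hessian of f(x,y) = -7*x^2 - 1*x*y - 5*y^2 - 10*x + 3*y - 15 is:
H = [[-14, -1], [-1, -10]]
Trace = -14 - 10 = -24
Determinant = -14*-10 - (-1)^2 = 139
Discriminant = (-24)^2 - 4*139 = 20.0
Eigenvalues: lambda_1 = -14.2361, lambda_2 = -9.7639
The function is concave.

1


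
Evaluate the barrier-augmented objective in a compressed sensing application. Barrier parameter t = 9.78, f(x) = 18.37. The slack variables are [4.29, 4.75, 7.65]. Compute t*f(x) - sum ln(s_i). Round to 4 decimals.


Step 1: Compute log-barrier.
ln values: [1.4563, 1.5581, 2.0347]
phi = -(1.4563 + 1.5581 + 2.0347) = -5.0491
Step 2: Compute augmented objective.
t*f(x) = 9.78*18.37 = 179.6586
Total = 179.6586 - 5.0491 = 174.6095


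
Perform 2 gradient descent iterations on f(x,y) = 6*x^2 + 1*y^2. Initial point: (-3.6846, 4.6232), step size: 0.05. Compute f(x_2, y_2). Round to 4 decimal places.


Gradient descent on f(x,y) = 6*x^2 + 1*y^2.
Starting point: (-3.6846, 4.6232), alpha = 0.05
Step 1: grad_x = 2*6*-3.6846 = -44.2152, grad_y = 2*1*4.6232 = 9.2464
  x_1 = -3.6846 - 0.05*-44.2152 = -1.4738
  y_1 = 4.6232 - 0.05*9.2464 = 4.1609
Step 2: grad_x = 2*6*-1.4738 = -17.6861, grad_y = 2*1*4.1609 = 8.3218
  x_2 = -1.4738 - 0.05*-17.6861 = -0.5895
  y_2 = 4.1609 - 0.05*8.3218 = 3.7448
f(-0.5895, 3.7448) = 6*(-0.5895)^2 + 1*3.7448^2 = 16.1088


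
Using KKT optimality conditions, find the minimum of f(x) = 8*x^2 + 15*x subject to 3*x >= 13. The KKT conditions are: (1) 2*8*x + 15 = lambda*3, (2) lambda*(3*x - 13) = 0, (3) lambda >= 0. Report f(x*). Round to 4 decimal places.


Step 1: Try lambda = 0 (constraint inactive).
x_unc = -15/(2*8) = -0.9375
Check: 3*-0.9375 = -2.8125 < 13 -- violated!
Step 2: Constraint must be active: 3*x = 13
x* = 13/3 = 4.3333 (rounded; the exact value 13/3 is used below)
lambda = (2*8*(13/3) + 15)/3 = 28.1111
Step 3: Compute optimal value.
f(x*) = 8*(13/3)^2 + 15*(13/3) = 215.2222


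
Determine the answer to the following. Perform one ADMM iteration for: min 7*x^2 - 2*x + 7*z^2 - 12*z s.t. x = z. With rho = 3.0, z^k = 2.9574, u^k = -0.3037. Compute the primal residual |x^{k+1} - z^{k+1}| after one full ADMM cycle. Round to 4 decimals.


ADMM iteration with rho = 3.0, z^k = 2.9574, u^k = -0.3037
Step 1: x-update.
Minimize 7*x^2 - 2*x + (3.0/2)*(x - 2.9574 - 0.3037)^2
FOC: (2*7 + 3.0)*x = 2 + 3.0*(2.9574 + 0.3037)
x^{k+1} = 0.6931
Step 2: z-update.
Minimize 7*z^2 - 12*z + (3.0/2)*(0.6931 - z - 0.3037)^2
FOC: (2*7 + 3.0)*z = 12 + 3.0*(0.6931 - 0.3037)
z^{k+1} = 0.7746
Step 3: u-update.
u^{k+1} = -0.3037 + 0.6931 - 0.7746 = -0.3852
Step 4: Primal residual = |0.6931 - 0.7746| = 0.0815


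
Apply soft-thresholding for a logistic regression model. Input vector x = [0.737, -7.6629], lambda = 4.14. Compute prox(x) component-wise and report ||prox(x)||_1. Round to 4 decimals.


Soft-thresholding with lambda = 4.14:
prox(0.737) = sign(0.737)*max(|0.737| - 4.14, 0) = 0.0
prox(-7.6629) = sign(-7.6629)*max(|-7.6629| - 4.14, 0) = -3.5229
prox(x) = [0.0, -3.5229]
||prox(x)||_1 = 0.0 + 3.5229 = 3.5229


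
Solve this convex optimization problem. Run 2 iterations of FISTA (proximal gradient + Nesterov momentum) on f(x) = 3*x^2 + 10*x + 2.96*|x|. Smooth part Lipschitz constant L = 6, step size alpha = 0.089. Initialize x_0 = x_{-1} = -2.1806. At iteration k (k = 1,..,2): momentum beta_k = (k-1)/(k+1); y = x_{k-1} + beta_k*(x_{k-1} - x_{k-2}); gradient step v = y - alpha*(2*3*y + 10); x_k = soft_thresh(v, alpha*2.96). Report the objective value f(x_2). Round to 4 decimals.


FISTA on f(x) = 3*x^2 + 10*x + 2.96*|x|
L = 6, alpha = 0.089
Iteration 1: beta = 0.0, y = -2.1806 + 0.0*(-2.1806 + 2.1806) = -2.1806
  grad(y) = -3.0836, v = y - alpha*grad = -1.9062
  prox(v) = soft_thresh(-1.9062, 0.2634) = -1.6427
Iteration 2: beta = 0.3333, y = -1.6427 + 0.3333*(-1.6427 + 2.1806) = -1.4634
  grad(y) = 1.2194, v = y - alpha*grad = -1.572
  prox(v) = soft_thresh(-1.572, 0.2634) = -1.3085
f(x_2) = 3*(-1.3085)^2 + 10*(-1.3085) + 2.96*|-1.3085| = -4.0753


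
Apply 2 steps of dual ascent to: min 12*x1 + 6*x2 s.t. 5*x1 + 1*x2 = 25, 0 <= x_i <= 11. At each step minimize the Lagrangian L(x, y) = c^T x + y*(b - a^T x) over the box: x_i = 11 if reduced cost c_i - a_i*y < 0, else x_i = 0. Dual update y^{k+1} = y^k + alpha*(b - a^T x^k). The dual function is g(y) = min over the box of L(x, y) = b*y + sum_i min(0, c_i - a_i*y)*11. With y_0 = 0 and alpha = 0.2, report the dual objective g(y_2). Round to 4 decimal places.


Dual ascent for LP: min 12*x1 + 6*x2, 5*x1 + 1*x2 = 25, 0 <= x_i <= 11
Step 1: y^k = 0.0, reduced costs: (12.0, 6.0)
  x^k = (0.0, 0.0), subgradient = b - a^T x = 25.0
  y^{k+1} = 0.0 + 0.2*25.0 = 5.0
Step 2: y^k = 5.0, reduced costs: (-13.0, 1.0)
  x^k = (11.0, 0.0), subgradient = b - a^T x = -30.0
  y^{k+1} = 5.0 + 0.2*-30.0 = -1.0
Dual objective at y_2 = -1.0: reduced costs (17.0, 7.0), box minimizer x = (0.0, 0.0)
g(y_2) = b*y + (c1 - a1*y)*x1 + (c2 - a2*y)*x2 = 25*(-1.0) + 17.0*0.0 + 7.0*0.0 = -25.0 + 0.0 + 0.0 = -25.0


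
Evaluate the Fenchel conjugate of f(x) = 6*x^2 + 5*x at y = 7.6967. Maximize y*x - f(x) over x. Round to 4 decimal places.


f*(y) = sup_x {y*x - a*x^2 - b*x} = sup_x {(y-b)*x - a*x^2}
FOC: (y - b) - 2a*x = 0 => x* = (y - b)/(2a)
x* = (7.6967 - 5)/(2*6) = 0.2247
f*(7.6967) = (y-b)^2/(4a) = (7.6967 - 5)^2/(4*6)
= 7.2722/24 = 0.303


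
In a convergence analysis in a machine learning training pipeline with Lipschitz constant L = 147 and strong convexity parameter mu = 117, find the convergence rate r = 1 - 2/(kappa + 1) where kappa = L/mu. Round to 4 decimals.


Step 1: Compute the condition number.
kappa = L/mu = 147/117 = 1.2564
Step 2: Compute the convergence rate.
r = 1 - 2/(kappa + 1) = 1 - 2*mu/(L + mu) = (L - mu)/(L + mu) = 30/264 = 0.1136


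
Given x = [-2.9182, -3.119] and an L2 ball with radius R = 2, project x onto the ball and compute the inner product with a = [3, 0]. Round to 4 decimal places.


Step 1: Compute ||x|| (intermediates to 6 decimals).
||x|| = sqrt((-2.9182)^2 + (-3.119)^2) = 4.271306
Step 2: Project.
Since ||x|| > R, scale = R/||x|| = 2/4.271306 = 0.468241, proj(x) = scale * x
proj(x) = [-1.366421, -1.460444]
Step 3: Dot product.
a^T * proj(x) = 3*(-1.366421) + 0*(-1.460444) = -4.0993


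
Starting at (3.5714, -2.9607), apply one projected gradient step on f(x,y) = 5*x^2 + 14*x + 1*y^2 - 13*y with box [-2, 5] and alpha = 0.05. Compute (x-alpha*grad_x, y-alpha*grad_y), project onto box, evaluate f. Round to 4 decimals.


Step 1: Compute gradient at (3.5714, -2.9607).
grad_x = 2*5*3.5714 + 14 = 49.714
grad_y = 2*1*-2.9607 - 13 = -18.9214
Step 2: Gradient step.
x_raw = 3.5714 - 0.05*49.714 = 1.0857
y_raw = -2.9607 - 0.05*-18.9214 = -2.0146
Step 3: Project onto [-2, 5].
x_proj = clip(1.0857) = 1.0857
y_proj = clip(-2.0146) = -2.0
Step 4: Evaluate f.
f(1.0857, -2.0) = 51.0935


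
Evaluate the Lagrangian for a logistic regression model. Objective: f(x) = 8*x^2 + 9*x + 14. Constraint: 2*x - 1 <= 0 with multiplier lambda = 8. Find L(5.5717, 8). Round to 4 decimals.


Step 1: Evaluate f(x).
f(5.5717) = 8*5.5717^2 + 9*5.5717 + 14 = 312.496
Step 2: Evaluate g(x).
g(5.5717) = 2*5.5717 - 1 = 10.1434
Step 3: Compute Lagrangian.
L = 312.496 + 8*10.1434 = 393.6432


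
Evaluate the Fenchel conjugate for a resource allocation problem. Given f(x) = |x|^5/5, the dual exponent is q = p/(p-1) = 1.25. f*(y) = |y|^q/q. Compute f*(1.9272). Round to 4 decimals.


The conjugate exponent q satisfies 1/p + 1/q = 1.
p = 5, so q = 5/(5 - 1) = 1.25
|y|^q = 1.9272^1.25 = 2.2707
f*(1.9272) = 2.2707 / 1.25 = 1.8166


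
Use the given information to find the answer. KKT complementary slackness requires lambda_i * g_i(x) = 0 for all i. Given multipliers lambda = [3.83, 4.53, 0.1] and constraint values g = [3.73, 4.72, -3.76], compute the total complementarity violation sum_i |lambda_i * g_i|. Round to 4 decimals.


KKT complementary slackness check:
lambda_1 * g_1 = 3.83 * 3.73 = 14.2859
lambda_2 * g_2 = 4.53 * 4.72 = 21.3816
lambda_3 * g_3 = 0.1 * -3.76 = -0.376
Total violation = 14.2859 + 21.3816 + 0.376 = 36.0435


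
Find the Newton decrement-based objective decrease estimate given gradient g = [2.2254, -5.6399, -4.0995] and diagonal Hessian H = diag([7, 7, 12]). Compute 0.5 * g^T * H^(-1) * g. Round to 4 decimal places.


Step 1: H is diagonal, so H^(-1) * g = [0.3179, -0.8057, -0.3416].
Step 2: g^T H^(-1) g = sum_i g_i^2 / H_ii
  = (2.2254)^2/7 + (-5.6399)^2/7 + (-4.0995)^2/12
  = 0.7075 + 4.5441 + 1.4005 = 6.652
Step 3: Objective decrease = 0.5 * g^T H^(-1) g = 3.326


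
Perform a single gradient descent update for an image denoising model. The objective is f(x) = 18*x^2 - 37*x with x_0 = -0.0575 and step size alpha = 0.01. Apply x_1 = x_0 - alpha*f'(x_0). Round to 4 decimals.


We compute the gradient at x_0 and apply the update.
f'(x) = 36*x - 37
f'(-0.0575) = 36*-0.0575 - 37 = -39.07
x_1 = -0.0575 - 0.01*-39.07 = 0.3332


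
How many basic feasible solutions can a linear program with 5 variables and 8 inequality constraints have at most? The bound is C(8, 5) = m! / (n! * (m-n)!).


Each vertex corresponds to some choice of n active constraints out of m, so the number of vertices is at most C(m, n) = m! / (n!(m-n)!).
m = 8, n = 5
Numerator: 8 * 7 * 6 * 5 * 4
Denominator: 5! = 120
C(8, 5) = 56


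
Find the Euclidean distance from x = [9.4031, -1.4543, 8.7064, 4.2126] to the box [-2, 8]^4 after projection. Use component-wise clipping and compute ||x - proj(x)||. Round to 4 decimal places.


Project each component onto [-2, 8].
clip(9.4031) = 8.0, clip(-1.4543) = -1.4543, clip(8.7064) = 8.0, clip(4.2126) = 4.2126
Projection = [8.0, -1.4543, 8.0, 4.2126]
Squared diffs: [1.9687, 0.0, 0.499, 0.0]
Distance = sqrt(2.4677) = 1.5709


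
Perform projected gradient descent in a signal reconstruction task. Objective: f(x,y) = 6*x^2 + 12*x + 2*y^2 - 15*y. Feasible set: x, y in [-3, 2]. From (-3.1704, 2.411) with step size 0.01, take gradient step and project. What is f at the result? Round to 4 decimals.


Step 1: Compute gradient at (-3.1704, 2.411).
grad_x = 2*6*-3.1704 + 12 = -26.0448
grad_y = 2*2*2.411 - 15 = -5.356
Step 2: Gradient step.
x_raw = -3.1704 - 0.01*-26.0448 = -2.91
y_raw = 2.411 - 0.01*-5.356 = 2.4646
Step 3: Project onto [-3, 2].
x_proj = clip(-2.91) = -2.91
y_proj = clip(2.4646) = 2.0
Step 4: Evaluate f.
f(-2.91, 2.0) = -6.1125


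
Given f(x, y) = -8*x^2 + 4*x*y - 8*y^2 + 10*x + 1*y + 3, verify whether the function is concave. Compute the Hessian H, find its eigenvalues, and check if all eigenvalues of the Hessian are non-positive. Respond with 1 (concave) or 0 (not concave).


The Hessian of f(x,y) = -8*x^2 + 4*x*y - 8*y^2 + 10*x + 1*y + 3 is:
H = [[-16, 4], [4, -16]]
Trace = -16 - 16 = -32
Determinant = -16*-16 - (4)^2 = 240
Discriminant = (-32)^2 - 4*240 = 64.0
Eigenvalues: lambda_1 = -20.0, lambda_2 = -12.0
The function is concave.

1


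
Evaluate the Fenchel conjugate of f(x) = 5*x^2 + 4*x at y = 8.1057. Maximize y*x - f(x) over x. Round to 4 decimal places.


f*(y) = sup_x {y*x - a*x^2 - b*x} = sup_x {(y-b)*x - a*x^2}
FOC: (y - b) - 2a*x = 0 => x* = (y - b)/(2a)
x* = (8.1057 - 4)/(2*5) = 0.4106
f*(8.1057) = (y-b)^2/(4a) = (8.1057 - 4)^2/(4*5)
= 16.8568/20 = 0.8428


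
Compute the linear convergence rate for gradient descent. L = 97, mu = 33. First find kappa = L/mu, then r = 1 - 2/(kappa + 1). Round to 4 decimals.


Step 1: Compute the condition number.
kappa = L/mu = 97/33 = 2.9394
Step 2: Compute the convergence rate.
r = 1 - 2/(kappa + 1) = 1 - 2*mu/(L + mu) = (L - mu)/(L + mu) = 64/130 = 0.4923


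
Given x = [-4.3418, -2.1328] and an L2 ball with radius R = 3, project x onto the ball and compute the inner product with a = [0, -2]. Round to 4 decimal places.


Step 1: Compute ||x|| (intermediates to 6 decimals).
||x|| = sqrt((-4.3418)^2 + (-2.1328)^2) = 4.837361
Step 2: Project.
Since ||x|| > R, scale = R/||x|| = 3/4.837361 = 0.620173, proj(x) = scale * x
proj(x) = [-2.692667, -1.322705]
Step 3: Dot product.
a^T * proj(x) = 0*(-2.692667) - 2*(-1.322705) = 2.6454


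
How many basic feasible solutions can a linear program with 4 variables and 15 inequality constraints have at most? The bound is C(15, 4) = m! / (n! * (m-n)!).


Each vertex corresponds to some choice of n active constraints out of m, so the number of vertices is at most C(m, n) = m! / (n!(m-n)!).
m = 15, n = 4
Numerator: 15 * 14 * 13 * 12
Denominator: 4! = 24
C(15, 4) = 1365


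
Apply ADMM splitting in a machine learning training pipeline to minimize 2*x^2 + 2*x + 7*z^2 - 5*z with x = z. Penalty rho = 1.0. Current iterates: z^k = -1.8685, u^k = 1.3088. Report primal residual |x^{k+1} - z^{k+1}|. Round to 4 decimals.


ADMM iteration with rho = 1.0, z^k = -1.8685, u^k = 1.3088
Step 1: x-update.
Minimize 2*x^2 + 2*x + (1.0/2)*(x + 1.8685 + 1.3088)^2
FOC: (2*2 + 1.0)*x = -2 + 1.0*(-1.8685 - 1.3088)
x^{k+1} = -1.0355
Step 2: z-update.
Minimize 7*z^2 - 5*z + (1.0/2)*(-1.0355 - z + 1.3088)^2
FOC: (2*7 + 1.0)*z = 5 + 1.0*(-1.0355 + 1.3088)
z^{k+1} = 0.3516
Step 3: u-update.
u^{k+1} = 1.3088 - 1.0355 - 0.3516 = -0.0782
Step 4: Primal residual = |-1.0355 - 0.3516| = 1.387


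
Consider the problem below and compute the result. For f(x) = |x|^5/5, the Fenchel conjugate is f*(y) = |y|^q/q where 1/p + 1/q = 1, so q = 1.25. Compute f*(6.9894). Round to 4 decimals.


The conjugate exponent q satisfies 1/p + 1/q = 1.
p = 5, so q = 5/(5 - 1) = 1.25
|y|^q = 6.9894^1.25 = 11.3645
f*(6.9894) = 11.3645 / 1.25 = 9.0916


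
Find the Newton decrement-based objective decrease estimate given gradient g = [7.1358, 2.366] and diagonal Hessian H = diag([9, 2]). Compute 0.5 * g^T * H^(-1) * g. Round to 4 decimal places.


Step 1: H is diagonal, so H^(-1) * g = [0.7929, 1.183].
Step 2: g^T H^(-1) g = sum_i g_i^2 / H_ii
  = (7.1358)^2/9 + (2.366)^2/2
  = 5.6577 + 2.799 = 8.4567
Step 3: Objective decrease = 0.5 * g^T H^(-1) g = 4.2284


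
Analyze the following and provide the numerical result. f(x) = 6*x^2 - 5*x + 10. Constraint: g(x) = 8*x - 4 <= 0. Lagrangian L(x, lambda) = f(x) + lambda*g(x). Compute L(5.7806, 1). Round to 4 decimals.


Step 1: Evaluate f(x).
f(5.7806) = 6*5.7806^2 - 5*5.7806 + 10 = 181.589
Step 2: Evaluate g(x).
g(5.7806) = 8*5.7806 - 4 = 42.2448
Step 3: Compute Lagrangian.
L = 181.589 + 1*42.2448 = 223.8338


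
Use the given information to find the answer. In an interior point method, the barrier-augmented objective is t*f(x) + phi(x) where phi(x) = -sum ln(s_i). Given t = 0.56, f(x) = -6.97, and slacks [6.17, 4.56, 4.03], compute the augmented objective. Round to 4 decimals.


Step 1: Compute log-barrier.
ln values: [1.8197, 1.5173, 1.3938]
phi = -(1.8197 + 1.5173 + 1.3938) = -4.7308
Step 2: Compute augmented objective.
t*f(x) = 0.56*-6.97 = -3.9032
Total = -3.9032 - 4.7308 = -8.634


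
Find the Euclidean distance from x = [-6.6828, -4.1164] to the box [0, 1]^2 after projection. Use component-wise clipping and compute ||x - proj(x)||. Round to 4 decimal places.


Project each component onto [0, 1].
clip(-6.6828) = 0.0, clip(-4.1164) = 0.0
Projection = [0.0, 0.0]
Squared diffs: [44.6598, 16.9447]
Distance = sqrt(61.6045) = 7.8489


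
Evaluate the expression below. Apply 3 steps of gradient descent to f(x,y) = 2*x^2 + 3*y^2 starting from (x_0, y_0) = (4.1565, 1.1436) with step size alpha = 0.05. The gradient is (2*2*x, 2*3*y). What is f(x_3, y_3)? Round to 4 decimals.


Gradient descent on f(x,y) = 2*x^2 + 3*y^2.
Starting point: (4.1565, 1.1436), alpha = 0.05
Step 1: grad_x = 2*2*4.1565 = 16.626, grad_y = 2*3*1.1436 = 6.8616
  x_1 = 4.1565 - 0.05*16.626 = 3.3252
  y_1 = 1.1436 - 0.05*6.8616 = 0.8005
Step 2: grad_x = 2*2*3.3252 = 13.3008, grad_y = 2*3*0.8005 = 4.8031
  x_2 = 3.3252 - 0.05*13.3008 = 2.6602
  y_2 = 0.8005 - 0.05*4.8031 = 0.5604
Step 3: grad_x = 2*2*2.6602 = 10.6406, grad_y = 2*3*0.5604 = 3.3622
  x_3 = 2.6602 - 0.05*10.6406 = 2.1281
  y_3 = 0.5604 - 0.05*3.3622 = 0.3923
f(2.1281, 0.3923) = 2*2.1281^2 + 3*0.3923^2 = 9.5194


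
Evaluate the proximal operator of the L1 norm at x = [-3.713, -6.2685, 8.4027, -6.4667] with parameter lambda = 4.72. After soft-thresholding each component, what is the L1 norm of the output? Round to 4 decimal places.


Soft-thresholding with lambda = 4.72:
prox(-3.713) = sign(-3.713)*max(|-3.713| - 4.72, 0) = 0.0
prox(-6.2685) = sign(-6.2685)*max(|-6.2685| - 4.72, 0) = -1.5485
prox(8.4027) = sign(8.4027)*max(|8.4027| - 4.72, 0) = 3.6827
prox(-6.4667) = sign(-6.4667)*max(|-6.4667| - 4.72, 0) = -1.7467
prox(x) = [0.0, -1.5485, 3.6827, -1.7467]
||prox(x)||_1 = 0.0 + 1.5485 + 3.6827 + 1.7467 = 6.9779


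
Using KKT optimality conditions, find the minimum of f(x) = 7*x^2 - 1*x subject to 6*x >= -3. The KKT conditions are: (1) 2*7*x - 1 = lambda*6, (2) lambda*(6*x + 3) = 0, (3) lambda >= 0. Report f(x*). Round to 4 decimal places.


Step 1: Try lambda = 0 (constraint inactive).
Stationarity: 2*7*x - 1 = 0
x* = 1/(2*7) = 1/14 = 0.0714 (rounded; the exact value 1/14 is used below)
Check constraint: 6*0.0714 = 0.4284 >= -3 -- satisfied.
Step 2: Compute optimal value.
f(x*) = 7*(1/14)^2 - 1*(1/14) = -0.0357


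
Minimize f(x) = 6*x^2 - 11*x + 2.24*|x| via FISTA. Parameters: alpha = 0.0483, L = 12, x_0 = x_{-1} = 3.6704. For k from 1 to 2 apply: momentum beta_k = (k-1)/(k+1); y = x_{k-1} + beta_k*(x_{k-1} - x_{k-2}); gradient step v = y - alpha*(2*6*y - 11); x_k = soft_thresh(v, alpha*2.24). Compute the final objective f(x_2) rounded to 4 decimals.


FISTA on f(x) = 6*x^2 - 11*x + 2.24*|x|
L = 12, alpha = 0.0483
Iteration 1: beta = 0.0, y = 3.6704 + 0.0*(3.6704 - 3.6704) = 3.6704
  grad(y) = 33.0448, v = y - alpha*grad = 2.0743
  prox(v) = soft_thresh(2.0743, 0.1082) = 1.9661
Iteration 2: beta = 0.3333, y = 1.9661 + 0.3333*(1.9661 - 3.6704) = 1.3981
  grad(y) = 5.7767, v = y - alpha*grad = 1.119
  prox(v) = soft_thresh(1.119, 0.1082) = 1.0109
f(x_2) = 6*1.0109^2 - 11*1.0109 + 2.24*|1.0109| = -2.7241


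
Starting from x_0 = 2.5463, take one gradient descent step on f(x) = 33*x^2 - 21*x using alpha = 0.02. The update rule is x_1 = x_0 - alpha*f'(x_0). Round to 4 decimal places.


We compute the gradient at x_0 and apply the update.
f'(x) = 66*x - 21
f'(2.5463) = 66*2.5463 - 21 = 147.0558
x_1 = 2.5463 - 0.02*147.0558 = -0.3948


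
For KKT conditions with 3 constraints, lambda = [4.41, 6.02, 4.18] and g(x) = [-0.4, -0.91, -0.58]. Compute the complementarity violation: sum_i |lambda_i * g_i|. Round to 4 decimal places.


KKT complementary slackness check:
lambda_1 * g_1 = 4.41 * -0.4 = -1.764
lambda_2 * g_2 = 6.02 * -0.91 = -5.4782
lambda_3 * g_3 = 4.18 * -0.58 = -2.4244
Total violation = 1.764 + 5.4782 + 2.4244 = 9.6666


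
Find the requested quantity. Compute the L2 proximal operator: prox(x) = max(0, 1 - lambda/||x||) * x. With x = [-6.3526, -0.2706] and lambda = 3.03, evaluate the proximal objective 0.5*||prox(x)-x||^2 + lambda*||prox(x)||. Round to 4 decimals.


Step 1: Compute ||x||.
||x|| = 6.3584
Step 2: Compute scaling factor.
scale = max(0, 1 - 3.03/6.3584) = 0.5235
Step 3: prox(x) = [-3.3253, -0.1416]
||prox(x)|| = 3.3284
Step 4: Proximal objective.
0.5*||prox-x||^2 = 4.5905
lambda*||prox|| = 10.0851
Total = 14.6754


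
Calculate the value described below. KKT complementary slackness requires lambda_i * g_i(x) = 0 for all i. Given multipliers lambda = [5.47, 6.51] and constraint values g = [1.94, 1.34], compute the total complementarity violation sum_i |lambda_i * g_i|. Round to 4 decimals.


KKT complementary slackness check:
lambda_1 * g_1 = 5.47 * 1.94 = 10.6118
lambda_2 * g_2 = 6.51 * 1.34 = 8.7234
Total violation = 10.6118 + 8.7234 = 19.3352


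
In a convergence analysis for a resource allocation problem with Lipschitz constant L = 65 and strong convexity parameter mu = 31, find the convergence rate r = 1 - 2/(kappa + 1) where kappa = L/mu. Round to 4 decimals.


Step 1: Compute the condition number.
kappa = L/mu = 65/31 = 2.0968
Step 2: Compute the convergence rate.
r = 1 - 2/(kappa + 1) = 1 - 2*mu/(L + mu) = (L - mu)/(L + mu) = 34/96 = 0.3542


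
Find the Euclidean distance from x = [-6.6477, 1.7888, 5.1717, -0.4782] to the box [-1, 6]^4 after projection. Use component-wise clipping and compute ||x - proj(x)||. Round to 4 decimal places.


Project each component onto [-1, 6].
clip(-6.6477) = -1.0, clip(1.7888) = 1.7888, clip(5.1717) = 5.1717, clip(-0.4782) = -0.4782
Projection = [-1.0, 1.7888, 5.1717, -0.4782]
Squared diffs: [31.8965, 0.0, 0.0, 0.0]
Distance = sqrt(31.8965) = 5.6477


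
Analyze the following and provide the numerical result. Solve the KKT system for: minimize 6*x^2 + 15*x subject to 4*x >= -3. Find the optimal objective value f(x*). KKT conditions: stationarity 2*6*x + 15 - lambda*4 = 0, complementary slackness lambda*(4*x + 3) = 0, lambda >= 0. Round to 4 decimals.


Step 1: Try lambda = 0 (constraint inactive).
x_unc = -15/(2*6) = -1.25
Check: 4*-1.25 = -5.0 < -3 -- violated!
Step 2: Constraint must be active: 4*x = -3
x* = -3/4 = -0.75
lambda = (2*6*(-0.75) + 15)/4 = 1.5
Step 3: Compute optimal value.
f(x*) = 6*(-0.75)^2 + 15*(-0.75) = -7.875


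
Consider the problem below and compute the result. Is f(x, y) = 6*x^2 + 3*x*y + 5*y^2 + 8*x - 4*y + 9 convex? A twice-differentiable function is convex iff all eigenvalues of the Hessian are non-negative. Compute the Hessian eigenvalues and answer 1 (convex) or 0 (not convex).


The Hessian of f(x,y) = 6*x^2 + 3*x*y + 5*y^2 + 8*x - 4*y + 9 is:
H = [[12, 3], [3, 10]]
Trace = 12 + 10 = 22
Determinant = 12*10 - (3)^2 = 111
Discriminant = (22)^2 - 4*111 = 40.0
Eigenvalues: lambda_1 = 7.8377, lambda_2 = 14.1623
The function is convex.

1


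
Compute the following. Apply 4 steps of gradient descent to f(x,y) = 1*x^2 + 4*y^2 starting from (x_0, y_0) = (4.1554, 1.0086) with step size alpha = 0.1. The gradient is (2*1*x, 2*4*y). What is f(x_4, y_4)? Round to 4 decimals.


Gradient descent on f(x,y) = 1*x^2 + 4*y^2.
Starting point: (4.1554, 1.0086), alpha = 0.1
Step 1: grad_x = 2*1*4.1554 = 8.3108, grad_y = 2*4*1.0086 = 8.0688
  x_1 = 4.1554 - 0.1*8.3108 = 3.3243
  y_1 = 1.0086 - 0.1*8.0688 = 0.2017
Step 2: grad_x = 2*1*3.3243 = 6.6486, grad_y = 2*4*0.2017 = 1.6138
  x_2 = 3.3243 - 0.1*6.6486 = 2.6595
  y_2 = 0.2017 - 0.1*1.6138 = 0.0403
Step 3: grad_x = 2*1*2.6595 = 5.3189, grad_y = 2*4*0.0403 = 0.3228
  x_3 = 2.6595 - 0.1*5.3189 = 2.1276
  y_3 = 0.0403 - 0.1*0.3228 = 0.0081
Step 4: grad_x = 2*1*2.1276 = 4.2551, grad_y = 2*4*0.0081 = 0.0646
  x_4 = 2.1276 - 0.1*4.2551 = 1.7021
  y_4 = 0.0081 - 0.1*0.0646 = 0.0016
f(1.7021, 0.0016) = 1*1.7021^2 + 4*0.0016^2 = 2.897


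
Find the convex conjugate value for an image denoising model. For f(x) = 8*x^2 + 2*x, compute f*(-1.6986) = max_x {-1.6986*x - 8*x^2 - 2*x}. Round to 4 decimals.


f*(y) = sup_x {y*x - a*x^2 - b*x} = sup_x {(y-b)*x - a*x^2}
FOC: (y - b) - 2a*x = 0 => x* = (y - b)/(2a)
x* = (-1.6986 - 2)/(2*8) = -0.2312
f*(-1.6986) = (y-b)^2/(4a) = (-1.6986 - 2)^2/(4*8)
= 13.6796/32 = 0.4275


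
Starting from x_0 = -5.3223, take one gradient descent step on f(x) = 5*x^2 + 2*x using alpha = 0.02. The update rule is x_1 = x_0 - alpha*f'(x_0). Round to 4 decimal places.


We compute the gradient at x_0 and apply the update.
f'(x) = 10*x + 2
f'(-5.3223) = 10*-5.3223 + 2 = -51.223
x_1 = -5.3223 - 0.02*-51.223 = -4.2978


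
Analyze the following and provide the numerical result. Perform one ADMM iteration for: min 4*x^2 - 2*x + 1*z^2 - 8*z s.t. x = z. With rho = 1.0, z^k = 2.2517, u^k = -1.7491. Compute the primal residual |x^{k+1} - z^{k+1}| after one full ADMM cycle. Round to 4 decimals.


ADMM iteration with rho = 1.0, z^k = 2.2517, u^k = -1.7491
Step 1: x-update.
Minimize 4*x^2 - 2*x + (1.0/2)*(x - 2.2517 - 1.7491)^2
FOC: (2*4 + 1.0)*x = 2 + 1.0*(2.2517 + 1.7491)
x^{k+1} = 0.6668
Step 2: z-update.
Minimize 1*z^2 - 8*z + (1.0/2)*(0.6668 - z - 1.7491)^2
FOC: (2*1 + 1.0)*z = 8 + 1.0*(0.6668 - 1.7491)
z^{k+1} = 2.3059
Step 3: u-update.
u^{k+1} = -1.7491 + 0.6668 - 2.3059 = -3.3882
Step 4: Primal residual = |0.6668 - 2.3059| = 1.6391


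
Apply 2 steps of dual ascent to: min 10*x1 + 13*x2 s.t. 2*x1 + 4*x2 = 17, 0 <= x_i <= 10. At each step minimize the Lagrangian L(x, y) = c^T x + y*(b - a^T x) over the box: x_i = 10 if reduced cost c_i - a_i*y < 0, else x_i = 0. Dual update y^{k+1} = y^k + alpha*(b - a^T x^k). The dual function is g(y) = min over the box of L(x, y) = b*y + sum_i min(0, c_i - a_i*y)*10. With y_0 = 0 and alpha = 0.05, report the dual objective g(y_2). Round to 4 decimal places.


Dual ascent for LP: min 10*x1 + 13*x2, 2*x1 + 4*x2 = 17, 0 <= x_i <= 10
Step 1: y^k = 0.0, reduced costs: (10.0, 13.0)
  x^k = (0.0, 0.0), subgradient = b - a^T x = 17.0
  y^{k+1} = 0.0 + 0.05*17.0 = 0.85
Step 2: y^k = 0.85, reduced costs: (8.3, 9.6)
  x^k = (0.0, 0.0), subgradient = b - a^T x = 17.0
  y^{k+1} = 0.85 + 0.05*17.0 = 1.7
Dual objective at y_2 = 1.7: reduced costs (6.6, 6.2), box minimizer x = (0.0, 0.0)
g(y_2) = b*y + (c1 - a1*y)*x1 + (c2 - a2*y)*x2 = 17*1.7 + 6.6*0.0 + 6.2*0.0 = 28.9 + 0.0 + 0.0 = 28.9


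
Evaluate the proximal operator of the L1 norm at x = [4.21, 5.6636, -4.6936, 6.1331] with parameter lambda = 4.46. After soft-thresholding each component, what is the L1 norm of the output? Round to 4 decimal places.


Soft-thresholding with lambda = 4.46:
prox(4.21) = sign(4.21)*max(|4.21| - 4.46, 0) = 0.0
prox(5.6636) = sign(5.6636)*max(|5.6636| - 4.46, 0) = 1.2036
prox(-4.6936) = sign(-4.6936)*max(|-4.6936| - 4.46, 0) = -0.2336
prox(6.1331) = sign(6.1331)*max(|6.1331| - 4.46, 0) = 1.6731
prox(x) = [0.0, 1.2036, -0.2336, 1.6731]
||prox(x)||_1 = 0.0 + 1.2036 + 0.2336 + 1.6731 = 3.1103


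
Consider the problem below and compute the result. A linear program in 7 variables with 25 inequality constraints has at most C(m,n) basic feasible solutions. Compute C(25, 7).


Each vertex corresponds to some choice of n active constraints out of m, so the number of vertices is at most C(m, n) = m! / (n!(m-n)!).
m = 25, n = 7
Numerator: 25 * 24 * 23 * 22 * 21 * 20 * 19
Denominator: 7! = 5040
C(25, 7) = 480700


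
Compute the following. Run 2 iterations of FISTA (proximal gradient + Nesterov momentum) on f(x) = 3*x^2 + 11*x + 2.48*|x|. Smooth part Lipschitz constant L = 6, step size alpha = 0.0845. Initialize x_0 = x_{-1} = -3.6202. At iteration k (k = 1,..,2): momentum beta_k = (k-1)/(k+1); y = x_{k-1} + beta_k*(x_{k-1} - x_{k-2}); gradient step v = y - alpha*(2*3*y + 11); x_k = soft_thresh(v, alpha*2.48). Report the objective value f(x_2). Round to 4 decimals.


FISTA on f(x) = 3*x^2 + 11*x + 2.48*|x|
L = 6, alpha = 0.0845
Iteration 1: beta = 0.0, y = -3.6202 + 0.0*(-3.6202 + 3.6202) = -3.6202
  grad(y) = -10.7212, v = y - alpha*grad = -2.7143
  prox(v) = soft_thresh(-2.7143, 0.2096) = -2.5047
Iteration 2: beta = 0.3333, y = -2.5047 + 0.3333*(-2.5047 + 3.6202) = -2.1329
  grad(y) = -1.7972, v = y - alpha*grad = -1.981
  prox(v) = soft_thresh(-1.981, 0.2096) = -1.7714
f(x_2) = 3*(-1.7714)^2 + 11*(-1.7714) + 2.48*|-1.7714| = -5.6787


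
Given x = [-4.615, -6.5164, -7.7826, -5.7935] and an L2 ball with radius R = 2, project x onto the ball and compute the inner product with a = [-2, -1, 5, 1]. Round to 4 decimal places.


Step 1: Compute ||x|| (intermediates to 6 decimals).
||x|| = sqrt((-4.615)^2 + (-6.5164)^2 + (-7.7826)^2 + (-5.7935)^2) = 12.565636
Step 2: Project.
Since ||x|| > R, scale = R/||x|| = 2/12.565636 = 0.159164, proj(x) = scale * x
proj(x) = [-0.734542, -1.037176, -1.23871, -0.922117]
Step 3: Dot product.
a^T * proj(x) = -2*(-0.734542) - 1*(-1.037176) + 5*(-1.23871) + 1*(-0.922117) = -4.6094


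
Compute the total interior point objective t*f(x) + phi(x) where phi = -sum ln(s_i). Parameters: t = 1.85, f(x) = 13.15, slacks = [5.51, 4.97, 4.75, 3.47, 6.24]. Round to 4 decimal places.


Step 1: Compute log-barrier.
ln values: [1.7066, 1.6034, 1.5581, 1.2442, 1.831]
phi = -(1.7066 + 1.6034 + 1.5581 + 1.2442 + 1.831) = -7.9433
Step 2: Compute augmented objective.
t*f(x) = 1.85*13.15 = 24.3275
Total = 24.3275 - 7.9433 = 16.3842


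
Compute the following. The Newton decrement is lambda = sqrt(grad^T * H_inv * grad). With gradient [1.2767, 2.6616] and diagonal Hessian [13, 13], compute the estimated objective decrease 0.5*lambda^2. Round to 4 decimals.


Step 1: H is diagonal, so H^(-1) * g = [0.0982, 0.2047].
Step 2: g^T H^(-1) g = sum_i g_i^2 / H_ii
  = (1.2767)^2/13 + (2.6616)^2/13
  = 0.1254 + 0.5449 = 0.6703
Step 3: Objective decrease = 0.5 * g^T H^(-1) g = 0.3352


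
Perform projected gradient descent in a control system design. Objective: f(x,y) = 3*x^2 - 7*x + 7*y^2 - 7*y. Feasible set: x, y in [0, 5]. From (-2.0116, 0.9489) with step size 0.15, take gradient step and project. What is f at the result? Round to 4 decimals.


Step 1: Compute gradient at (-2.0116, 0.9489).
grad_x = 2*3*-2.0116 - 7 = -19.0696
grad_y = 2*7*0.9489 - 7 = 6.2846
Step 2: Gradient step.
x_raw = -2.0116 - 0.15*-19.0696 = 0.8488
y_raw = 0.9489 - 0.15*6.2846 = 0.0062
Step 3: Project onto [0, 5].
x_proj = clip(0.8488) = 0.8488
y_proj = clip(0.0062) = 0.0062
Step 4: Evaluate f.
f(0.8488, 0.0062) = -3.8235


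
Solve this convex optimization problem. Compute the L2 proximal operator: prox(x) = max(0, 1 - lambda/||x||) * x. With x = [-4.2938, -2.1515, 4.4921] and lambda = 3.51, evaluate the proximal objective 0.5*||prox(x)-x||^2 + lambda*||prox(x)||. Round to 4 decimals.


Step 1: Compute ||x||.
||x|| = 6.5761
Step 2: Compute scaling factor.
scale = max(0, 1 - 3.51/6.5761) = 0.4662
Step 3: prox(x) = [-2.002, -1.0031, 2.0944]
||prox(x)|| = 3.0661
Step 4: Proximal objective.
0.5*||prox-x||^2 = 6.1601
lambda*||prox|| = 10.762
Total = 16.9219
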